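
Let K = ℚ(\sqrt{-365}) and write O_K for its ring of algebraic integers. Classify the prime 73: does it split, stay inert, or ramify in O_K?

ramifies in O_K

-365 mod 4 = 3, hence disc K = 4·(-365) = -1460 and O_K = ℤ[√-365].
73 divides disc(K) = -1460, so 73 ramifies.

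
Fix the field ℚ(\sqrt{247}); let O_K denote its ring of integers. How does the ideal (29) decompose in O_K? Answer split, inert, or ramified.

inert — (29) stays prime in O_K

247 mod 4 = 3, hence disc K = 4·247 = 988 and O_K = ℤ[√247].
disc(K) = 988 is not divisible by 29; 29 is unramified.
Legendre symbol by Euler's criterion: (247/29) ≡ 247^14 ≡ 28 (mod 29), i.e. (247/29) = -1.
Legendre symbol -1 ⇒ 29 is inert.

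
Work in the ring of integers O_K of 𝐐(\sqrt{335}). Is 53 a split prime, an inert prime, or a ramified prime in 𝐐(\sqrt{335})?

Since 335 ≢ 1 mod 4, the ring of integers is ℤ[√335] with discriminant 4·335 = 1340.
Since gcd(53, 1340) = 1 the prime 53 does not ramify.
Euler's criterion: 335^26 mod 53 = 1. Thus (335|53) = 1.
d is a quadratic residue mod p, hence 53 splits in O_K.

split — (53) = 𝔭₁𝔭₂ with 𝔭₁ ≠ 𝔭₂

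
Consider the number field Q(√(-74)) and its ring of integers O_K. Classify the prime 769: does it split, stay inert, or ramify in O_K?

inert — (769) stays prime in O_K

-74 mod 4 = 2, hence disc K = 4·(-74) = -296 and O_K = ℤ[√-74].
769 ∤ -296, so 769 is unramified.
Compute (-74/769) via Euler: 695^((769-1)/2) mod 769 = 768, so (-74/769) = -1.
d is a non-residue mod p, hence 769 remains inert in O_K.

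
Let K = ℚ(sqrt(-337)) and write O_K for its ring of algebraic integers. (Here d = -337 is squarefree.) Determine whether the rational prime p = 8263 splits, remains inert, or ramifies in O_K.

Since -337 ≢ 1 mod 4, the ring of integers is ℤ[√-337] with discriminant 4·(-337) = -1348.
disc(K) = -1348 is not divisible by 8263; 8263 is unramified.
Euler's criterion: (-337)^4131 mod 8263 = 8262. Thus (-337|8263) = -1.
d is a non-residue mod p, hence 8263 remains inert in O_K.

8263 remains inert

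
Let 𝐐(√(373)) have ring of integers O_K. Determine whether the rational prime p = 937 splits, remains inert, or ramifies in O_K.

d = 373 ≡ 1 (mod 4), so O_K = ℤ[(1+√373)/2] and disc(K) = d = 373.
937 ∤ 373, so 937 is unramified.
Compute (373/937) via Euler: 373^((937-1)/2) mod 937 = 936, so (373/937) = -1.
d is a non-residue mod p, hence 937 remains inert in O_K.

inert — (937) stays prime in O_K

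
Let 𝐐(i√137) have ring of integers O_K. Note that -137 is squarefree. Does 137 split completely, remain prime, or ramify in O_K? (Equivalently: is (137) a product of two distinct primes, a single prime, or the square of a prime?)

Since -137 ≢ 1 mod 4, the ring of integers is ℤ[√-137] with discriminant 4·(-137) = -548.
Ramification test: 137 | -548. The prime 137 ramifies in K.

p ramifies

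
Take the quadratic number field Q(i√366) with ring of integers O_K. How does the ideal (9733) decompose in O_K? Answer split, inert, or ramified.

-366 mod 4 = 2, hence disc K = 4·(-366) = -1464 and O_K = ℤ[√-366].
Since gcd(9733, -1464) = 1 the prime 9733 does not ramify.
Euler's criterion: (-366)^4866 mod 9733 = 9732. Thus (-366|9733) = -1.
Legendre symbol -1 ⇒ 9733 is inert.

remains prime (inert)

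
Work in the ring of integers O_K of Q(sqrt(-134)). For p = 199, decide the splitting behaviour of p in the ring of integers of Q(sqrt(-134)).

split

d = -134 ≡ 2 (mod 4), so O_K = ℤ[√-134] and disc(K) = 4d = -536.
199 ∤ -536, so 199 is unramified.
Legendre symbol by Euler's criterion: (-134/199) ≡ (-134)^99 ≡ 1 (mod 199), i.e. (-134/199) = 1.
(-134/199) = 1, so 199 splits.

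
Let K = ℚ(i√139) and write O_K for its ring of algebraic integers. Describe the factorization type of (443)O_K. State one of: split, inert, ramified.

Since -139 ≡ 1 mod 4, the ring of integers is ℤ[(1+√-139)/2] with discriminant -139.
disc(K) = -139 is not divisible by 443; 443 is unramified.
(-139/443) = 304^221 mod 443 = 442, giving Legendre symbol -1.
Legendre symbol -1 ⇒ 443 is inert.

p is inert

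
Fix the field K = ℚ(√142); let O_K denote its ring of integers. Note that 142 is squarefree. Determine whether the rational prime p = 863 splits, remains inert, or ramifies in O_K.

863 splits in O_K

d = 142 ≡ 2 (mod 4), so O_K = ℤ[√142] and disc(K) = 4d = 568.
863 ∤ 568, so 863 is unramified.
(142/863) = 142^431 mod 863 = 1, giving Legendre symbol 1.
Legendre symbol 1 ⇒ 863 is split.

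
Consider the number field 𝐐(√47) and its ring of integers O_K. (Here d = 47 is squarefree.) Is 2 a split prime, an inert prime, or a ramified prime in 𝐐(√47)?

ramified — (2) = 𝔭²

47 mod 4 = 3, hence disc K = 4·47 = 188 and O_K = ℤ[√47].
disc(K) = 188 = 2·94, so p = 2 is ramified.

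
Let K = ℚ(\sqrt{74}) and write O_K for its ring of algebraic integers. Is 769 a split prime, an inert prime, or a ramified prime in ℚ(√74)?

inert

74 mod 4 = 2, hence disc K = 4·74 = 296 and O_K = ℤ[√74].
Since gcd(769, 296) = 1 the prime 769 does not ramify.
Legendre symbol by Euler's criterion: (74/769) ≡ 74^384 ≡ 768 (mod 769), i.e. (74/769) = -1.
d is a non-residue mod p, hence 769 remains inert in O_K.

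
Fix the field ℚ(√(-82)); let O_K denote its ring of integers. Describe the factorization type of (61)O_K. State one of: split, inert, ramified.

p is inert

d = -82 ≡ 2 (mod 4), so O_K = ℤ[√-82] and disc(K) = 4d = -328.
disc(K) = -328 is not divisible by 61; 61 is unramified.
Legendre symbol by Euler's criterion: (-82/61) ≡ (-82)^30 ≡ 60 (mod 61), i.e. (-82/61) = -1.
Legendre symbol -1 ⇒ 61 is inert.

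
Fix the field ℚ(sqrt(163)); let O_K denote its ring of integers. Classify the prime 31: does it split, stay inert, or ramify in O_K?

p splits

d = 163 ≡ 3 (mod 4), so O_K = ℤ[√163] and disc(K) = 4d = 652.
disc(K) = 652 is not divisible by 31; 31 is unramified.
Compute (163/31) via Euler: 8^((31-1)/2) mod 31 = 1, so (163/31) = 1.
(163/31) = 1, so 31 splits.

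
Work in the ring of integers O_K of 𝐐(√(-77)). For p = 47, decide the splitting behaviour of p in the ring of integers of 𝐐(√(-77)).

Since -77 ≢ 1 mod 4, the ring of integers is ℤ[√-77] with discriminant 4·(-77) = -308.
disc(K) = -308 is not divisible by 47; 47 is unramified.
(-77/47) = 17^23 mod 47 = 1, giving Legendre symbol 1.
Legendre symbol 1 ⇒ 47 is split.

split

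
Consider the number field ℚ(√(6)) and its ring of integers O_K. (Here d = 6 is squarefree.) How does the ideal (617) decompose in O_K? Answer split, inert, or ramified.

Since 6 ≢ 1 mod 4, the ring of integers is ℤ[√6] with discriminant 4·6 = 24.
Since gcd(617, 24) = 1 the prime 617 does not ramify.
Compute (6/617) via Euler: 6^((617-1)/2) mod 617 = 616, so (6/617) = -1.
d is a non-residue mod p, hence 617 remains inert in O_K.

inert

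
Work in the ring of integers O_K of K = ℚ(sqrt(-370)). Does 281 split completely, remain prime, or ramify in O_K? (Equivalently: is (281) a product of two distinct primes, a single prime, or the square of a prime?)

p is inert

-370 mod 4 = 2, hence disc K = 4·(-370) = -1480 and O_K = ℤ[√-370].
disc(K) = -1480 is not divisible by 281; 281 is unramified.
(-370/281) = 192^140 mod 281 = 280, giving Legendre symbol -1.
d is a non-residue mod p, hence 281 remains inert in O_K.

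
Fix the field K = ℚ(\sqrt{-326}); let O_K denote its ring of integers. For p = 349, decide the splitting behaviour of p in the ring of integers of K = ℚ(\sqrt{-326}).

split — (349) = 𝔭₁𝔭₂ with 𝔭₁ ≠ 𝔭₂

Since -326 ≢ 1 mod 4, the ring of integers is ℤ[√-326] with discriminant 4·(-326) = -1304.
349 ∤ -1304, so 349 is unramified.
Euler's criterion: (-326)^174 mod 349 = 1. Thus (-326|349) = 1.
(-326/349) = 1, so 349 splits.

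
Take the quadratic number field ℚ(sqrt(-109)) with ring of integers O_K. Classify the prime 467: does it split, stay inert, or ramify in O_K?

467 remains inert

d = -109 ≡ 3 (mod 4), so O_K = ℤ[√-109] and disc(K) = 4d = -436.
disc(K) = -436 is not divisible by 467; 467 is unramified.
Euler's criterion: (-109)^233 mod 467 = 466. Thus (-109|467) = -1.
d is a non-residue mod p, hence 467 remains inert in O_K.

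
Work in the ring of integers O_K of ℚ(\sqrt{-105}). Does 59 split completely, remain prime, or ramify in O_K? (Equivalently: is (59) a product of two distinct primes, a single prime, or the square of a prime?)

p is inert

-105 mod 4 = 3, hence disc K = 4·(-105) = -420 and O_K = ℤ[√-105].
disc(K) = -420 is not divisible by 59; 59 is unramified.
Euler's criterion: (-105)^29 mod 59 = 58. Thus (-105|59) = -1.
d is a non-residue mod p, hence 59 remains inert in O_K.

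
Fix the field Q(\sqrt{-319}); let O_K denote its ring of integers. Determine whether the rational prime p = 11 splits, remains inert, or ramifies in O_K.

-319 mod 4 = 1, hence disc K = -319 and O_K = ℤ[(1+√-319)/2].
disc(K) = -319 = 11·(-29), so p = 11 is ramified.

ramified — (11) = 𝔭²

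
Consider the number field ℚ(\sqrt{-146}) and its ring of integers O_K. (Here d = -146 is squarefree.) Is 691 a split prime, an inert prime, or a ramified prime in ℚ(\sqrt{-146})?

p is inert

d = -146 ≡ 2 (mod 4), so O_K = ℤ[√-146] and disc(K) = 4d = -584.
disc(K) = -584 is not divisible by 691; 691 is unramified.
(-146/691) = 545^345 mod 691 = 690, giving Legendre symbol -1.
(-146/691) = -1, so 691 is inert.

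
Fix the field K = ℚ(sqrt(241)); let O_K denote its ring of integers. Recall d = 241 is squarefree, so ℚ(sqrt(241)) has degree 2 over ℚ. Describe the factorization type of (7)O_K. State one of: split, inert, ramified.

remains prime (inert)

Since 241 ≡ 1 mod 4, the ring of integers is ℤ[(1+√241)/2] with discriminant 241.
7 ∤ 241, so 7 is unramified.
Compute (241/7) via Euler: 3^((7-1)/2) mod 7 = 6, so (241/7) = -1.
(241/7) = -1, so 7 is inert.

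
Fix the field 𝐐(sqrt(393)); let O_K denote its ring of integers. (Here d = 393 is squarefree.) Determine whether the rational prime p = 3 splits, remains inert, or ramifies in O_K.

393 mod 4 = 1, hence disc K = 393 and O_K = ℤ[(1+√393)/2].
Ramification test: 3 | 393. The prime 3 ramifies in K.

3 is ramified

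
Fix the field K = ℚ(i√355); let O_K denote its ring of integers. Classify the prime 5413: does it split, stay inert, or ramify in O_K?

split — (5413) = 𝔭₁𝔭₂ with 𝔭₁ ≠ 𝔭₂

d = -355 ≡ 1 (mod 4), so O_K = ℤ[(1+√-355)/2] and disc(K) = d = -355.
disc(K) = -355 is not divisible by 5413; 5413 is unramified.
Euler's criterion: (-355)^2706 mod 5413 = 1. Thus (-355|5413) = 1.
Legendre symbol 1 ⇒ 5413 is split.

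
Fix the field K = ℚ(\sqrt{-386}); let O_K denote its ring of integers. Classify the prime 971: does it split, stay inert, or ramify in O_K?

p splits

d = -386 ≡ 2 (mod 4), so O_K = ℤ[√-386] and disc(K) = 4d = -1544.
disc(K) = -1544 is not divisible by 971; 971 is unramified.
(-386/971) = 585^485 mod 971 = 1, giving Legendre symbol 1.
d is a quadratic residue mod p, hence 971 splits in O_K.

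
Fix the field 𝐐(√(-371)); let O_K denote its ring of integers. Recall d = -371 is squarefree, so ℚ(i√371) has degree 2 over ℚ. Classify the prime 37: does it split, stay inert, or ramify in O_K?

split

Since -371 ≡ 1 mod 4, the ring of integers is ℤ[(1+√-371)/2] with discriminant -371.
disc(K) = -371 is not divisible by 37; 37 is unramified.
Legendre symbol by Euler's criterion: (-371/37) ≡ (-371)^18 ≡ 1 (mod 37), i.e. (-371/37) = 1.
d is a quadratic residue mod p, hence 37 splits in O_K.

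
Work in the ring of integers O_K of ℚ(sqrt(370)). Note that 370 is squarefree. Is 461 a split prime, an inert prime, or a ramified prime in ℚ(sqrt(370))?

splits completely

Since 370 ≢ 1 mod 4, the ring of integers is ℤ[√370] with discriminant 4·370 = 1480.
461 ∤ 1480, so 461 is unramified.
Legendre symbol by Euler's criterion: (370/461) ≡ 370^230 ≡ 1 (mod 461), i.e. (370/461) = 1.
(370/461) = 1, so 461 splits.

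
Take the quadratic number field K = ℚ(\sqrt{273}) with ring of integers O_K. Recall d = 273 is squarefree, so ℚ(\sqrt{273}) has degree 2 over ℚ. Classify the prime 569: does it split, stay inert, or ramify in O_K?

569 remains inert

273 mod 4 = 1, hence disc K = 273 and O_K = ℤ[(1+√273)/2].
569 ∤ 273, so 569 is unramified.
Compute (273/569) via Euler: 273^((569-1)/2) mod 569 = 568, so (273/569) = -1.
Legendre symbol -1 ⇒ 569 is inert.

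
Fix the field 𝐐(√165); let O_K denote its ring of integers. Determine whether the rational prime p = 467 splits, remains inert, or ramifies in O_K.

splits completely

Since 165 ≡ 1 mod 4, the ring of integers is ℤ[(1+√165)/2] with discriminant 165.
disc(K) = 165 is not divisible by 467; 467 is unramified.
(165/467) = 165^233 mod 467 = 1, giving Legendre symbol 1.
d is a quadratic residue mod p, hence 467 splits in O_K.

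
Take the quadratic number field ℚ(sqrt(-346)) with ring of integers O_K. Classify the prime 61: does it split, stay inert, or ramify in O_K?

split

Since -346 ≢ 1 mod 4, the ring of integers is ℤ[√-346] with discriminant 4·(-346) = -1384.
disc(K) = -1384 is not divisible by 61; 61 is unramified.
Compute (-346/61) via Euler: 20^((61-1)/2) mod 61 = 1, so (-346/61) = 1.
Legendre symbol 1 ⇒ 61 is split.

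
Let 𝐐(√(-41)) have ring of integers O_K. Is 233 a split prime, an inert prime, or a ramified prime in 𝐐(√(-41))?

remains prime (inert)

-41 mod 4 = 3, hence disc K = 4·(-41) = -164 and O_K = ℤ[√-41].
disc(K) = -164 is not divisible by 233; 233 is unramified.
Legendre symbol by Euler's criterion: (-41/233) ≡ (-41)^116 ≡ 232 (mod 233), i.e. (-41/233) = -1.
d is a non-residue mod p, hence 233 remains inert in O_K.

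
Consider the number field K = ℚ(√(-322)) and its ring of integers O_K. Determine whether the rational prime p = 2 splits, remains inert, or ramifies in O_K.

-322 mod 4 = 2, hence disc K = 4·(-322) = -1288 and O_K = ℤ[√-322].
Ramification test: 2 | -1288. The prime 2 ramifies in K.

ramified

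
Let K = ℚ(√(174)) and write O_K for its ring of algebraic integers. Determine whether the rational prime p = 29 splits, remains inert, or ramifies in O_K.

29 is ramified

Since 174 ≢ 1 mod 4, the ring of integers is ℤ[√174] with discriminant 4·174 = 696.
29 divides disc(K) = 696, so 29 ramifies.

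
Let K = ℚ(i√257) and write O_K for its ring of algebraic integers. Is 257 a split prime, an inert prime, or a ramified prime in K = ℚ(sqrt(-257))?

ramified — (257) = 𝔭²

Since -257 ≢ 1 mod 4, the ring of integers is ℤ[√-257] with discriminant 4·(-257) = -1028.
257 divides disc(K) = -1028, so 257 ramifies.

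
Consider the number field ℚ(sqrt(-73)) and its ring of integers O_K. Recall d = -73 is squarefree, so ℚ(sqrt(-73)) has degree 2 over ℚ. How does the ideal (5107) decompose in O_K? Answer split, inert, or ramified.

-73 mod 4 = 3, hence disc K = 4·(-73) = -292 and O_K = ℤ[√-73].
5107 ∤ -292, so 5107 is unramified.
Compute (-73/5107) via Euler: 5034^((5107-1)/2) mod 5107 = 5106, so (-73/5107) = -1.
d is a non-residue mod p, hence 5107 remains inert in O_K.

remains prime (inert)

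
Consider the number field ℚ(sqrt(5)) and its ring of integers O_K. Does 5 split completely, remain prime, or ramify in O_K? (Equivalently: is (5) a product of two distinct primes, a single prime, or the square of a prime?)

ramified

5 mod 4 = 1, hence disc K = 5 and O_K = ℤ[(1+√5)/2].
Ramification test: 5 | 5. The prime 5 ramifies in K.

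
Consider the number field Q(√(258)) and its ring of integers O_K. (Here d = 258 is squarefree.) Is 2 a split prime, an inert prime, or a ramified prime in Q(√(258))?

Since 258 ≢ 1 mod 4, the ring of integers is ℤ[√258] with discriminant 4·258 = 1032.
Ramification test: 2 | 1032. The prime 2 ramifies in K.

ramified — (2) = 𝔭²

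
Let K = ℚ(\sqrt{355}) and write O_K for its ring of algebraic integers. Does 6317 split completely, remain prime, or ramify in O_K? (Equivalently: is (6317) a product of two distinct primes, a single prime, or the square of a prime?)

Since 355 ≢ 1 mod 4, the ring of integers is ℤ[√355] with discriminant 4·355 = 1420.
disc(K) = 1420 is not divisible by 6317; 6317 is unramified.
Compute (355/6317) via Euler: 355^((6317-1)/2) mod 6317 = 1, so (355/6317) = 1.
(355/6317) = 1, so 6317 splits.

split — (6317) = 𝔭₁𝔭₂ with 𝔭₁ ≠ 𝔭₂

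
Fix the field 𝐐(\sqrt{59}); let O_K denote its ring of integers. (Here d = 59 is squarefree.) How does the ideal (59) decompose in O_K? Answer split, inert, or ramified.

ramified

Since 59 ≢ 1 mod 4, the ring of integers is ℤ[√59] with discriminant 4·59 = 236.
Ramification test: 59 | 236. The prime 59 ramifies in K.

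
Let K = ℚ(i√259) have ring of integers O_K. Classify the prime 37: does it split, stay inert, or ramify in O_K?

ramified

Since -259 ≡ 1 mod 4, the ring of integers is ℤ[(1+√-259)/2] with discriminant -259.
Ramification test: 37 | -259. The prime 37 ramifies in K.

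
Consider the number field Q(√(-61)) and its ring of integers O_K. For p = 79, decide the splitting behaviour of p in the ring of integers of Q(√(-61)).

split — (79) = 𝔭₁𝔭₂ with 𝔭₁ ≠ 𝔭₂

-61 mod 4 = 3, hence disc K = 4·(-61) = -244 and O_K = ℤ[√-61].
79 ∤ -244, so 79 is unramified.
Legendre symbol by Euler's criterion: (-61/79) ≡ (-61)^39 ≡ 1 (mod 79), i.e. (-61/79) = 1.
(-61/79) = 1, so 79 splits.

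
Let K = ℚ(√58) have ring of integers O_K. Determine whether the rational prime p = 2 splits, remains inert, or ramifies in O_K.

58 mod 4 = 2, hence disc K = 4·58 = 232 and O_K = ℤ[√58].
Ramification test: 2 | 232. The prime 2 ramifies in K.

p ramifies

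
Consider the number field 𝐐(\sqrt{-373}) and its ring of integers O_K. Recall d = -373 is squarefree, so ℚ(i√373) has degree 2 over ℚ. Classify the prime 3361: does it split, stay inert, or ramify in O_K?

d = -373 ≡ 3 (mod 4), so O_K = ℤ[√-373] and disc(K) = 4d = -1492.
3361 ∤ -1492, so 3361 is unramified.
Euler's criterion: (-373)^1680 mod 3361 = 1. Thus (-373|3361) = 1.
(-373/3361) = 1, so 3361 splits.

3361 splits in O_K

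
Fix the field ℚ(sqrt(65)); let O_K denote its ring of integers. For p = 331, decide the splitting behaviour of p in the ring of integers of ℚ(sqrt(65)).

d = 65 ≡ 1 (mod 4), so O_K = ℤ[(1+√65)/2] and disc(K) = d = 65.
disc(K) = 65 is not divisible by 331; 331 is unramified.
Euler's criterion: 65^165 mod 331 = 330. Thus (65|331) = -1.
Legendre symbol -1 ⇒ 331 is inert.

331 remains inert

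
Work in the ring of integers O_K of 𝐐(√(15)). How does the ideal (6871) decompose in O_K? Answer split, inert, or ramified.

Since 15 ≢ 1 mod 4, the ring of integers is ℤ[√15] with discriminant 4·15 = 60.
Since gcd(6871, 60) = 1 the prime 6871 does not ramify.
Compute (15/6871) via Euler: 15^((6871-1)/2) mod 6871 = 6870, so (15/6871) = -1.
(15/6871) = -1, so 6871 is inert.

remains prime (inert)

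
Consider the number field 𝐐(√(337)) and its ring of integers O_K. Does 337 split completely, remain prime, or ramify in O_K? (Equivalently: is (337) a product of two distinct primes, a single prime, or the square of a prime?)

d = 337 ≡ 1 (mod 4), so O_K = ℤ[(1+√337)/2] and disc(K) = d = 337.
Ramification test: 337 | 337. The prime 337 ramifies in K.

337 is ramified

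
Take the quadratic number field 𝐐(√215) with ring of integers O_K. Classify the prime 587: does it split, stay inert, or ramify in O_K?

inert — (587) stays prime in O_K

215 mod 4 = 3, hence disc K = 4·215 = 860 and O_K = ℤ[√215].
587 ∤ 860, so 587 is unramified.
Legendre symbol by Euler's criterion: (215/587) ≡ 215^293 ≡ 586 (mod 587), i.e. (215/587) = -1.
d is a non-residue mod p, hence 587 remains inert in O_K.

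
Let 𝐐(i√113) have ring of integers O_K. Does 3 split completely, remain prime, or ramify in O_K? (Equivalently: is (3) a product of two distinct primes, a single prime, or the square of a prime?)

d = -113 ≡ 3 (mod 4), so O_K = ℤ[√-113] and disc(K) = 4d = -452.
3 ∤ -452, so 3 is unramified.
Euler's criterion: (-113)^1 mod 3 = 1. Thus (-113|3) = 1.
Legendre symbol 1 ⇒ 3 is split.

p splits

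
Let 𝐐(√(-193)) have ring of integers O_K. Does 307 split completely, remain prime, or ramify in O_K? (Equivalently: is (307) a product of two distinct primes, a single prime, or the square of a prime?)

d = -193 ≡ 3 (mod 4), so O_K = ℤ[√-193] and disc(K) = 4d = -772.
Since gcd(307, -772) = 1 the prime 307 does not ramify.
Compute (-193/307) via Euler: 114^((307-1)/2) mod 307 = 1, so (-193/307) = 1.
d is a quadratic residue mod p, hence 307 splits in O_K.

307 splits in O_K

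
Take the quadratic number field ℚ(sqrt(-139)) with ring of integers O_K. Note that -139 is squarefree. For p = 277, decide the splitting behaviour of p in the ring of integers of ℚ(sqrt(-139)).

inert — (277) stays prime in O_K

Since -139 ≡ 1 mod 4, the ring of integers is ℤ[(1+√-139)/2] with discriminant -139.
Since gcd(277, -139) = 1 the prime 277 does not ramify.
Euler's criterion: (-139)^138 mod 277 = 276. Thus (-139|277) = -1.
Legendre symbol -1 ⇒ 277 is inert.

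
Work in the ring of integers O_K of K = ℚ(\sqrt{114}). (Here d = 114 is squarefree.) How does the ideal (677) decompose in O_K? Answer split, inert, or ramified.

Since 114 ≢ 1 mod 4, the ring of integers is ℤ[√114] with discriminant 4·114 = 456.
disc(K) = 456 is not divisible by 677; 677 is unramified.
Compute (114/677) via Euler: 114^((677-1)/2) mod 677 = 676, so (114/677) = -1.
(114/677) = -1, so 677 is inert.

inert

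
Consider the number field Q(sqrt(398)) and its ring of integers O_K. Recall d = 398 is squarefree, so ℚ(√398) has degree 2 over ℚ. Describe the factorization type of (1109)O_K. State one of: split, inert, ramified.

1109 remains inert

398 mod 4 = 2, hence disc K = 4·398 = 1592 and O_K = ℤ[√398].
disc(K) = 1592 is not divisible by 1109; 1109 is unramified.
Legendre symbol by Euler's criterion: (398/1109) ≡ 398^554 ≡ 1108 (mod 1109), i.e. (398/1109) = -1.
(398/1109) = -1, so 1109 is inert.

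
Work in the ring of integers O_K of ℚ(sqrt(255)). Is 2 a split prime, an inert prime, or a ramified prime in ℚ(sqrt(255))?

p ramifies

d = 255 ≡ 3 (mod 4), so O_K = ℤ[√255] and disc(K) = 4d = 1020.
disc(K) = 1020 = 2·510, so p = 2 is ramified.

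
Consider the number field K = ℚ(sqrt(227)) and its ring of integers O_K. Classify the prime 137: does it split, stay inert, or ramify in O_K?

inert

d = 227 ≡ 3 (mod 4), so O_K = ℤ[√227] and disc(K) = 4d = 908.
137 ∤ 908, so 137 is unramified.
Legendre symbol by Euler's criterion: (227/137) ≡ 227^68 ≡ 136 (mod 137), i.e. (227/137) = -1.
Legendre symbol -1 ⇒ 137 is inert.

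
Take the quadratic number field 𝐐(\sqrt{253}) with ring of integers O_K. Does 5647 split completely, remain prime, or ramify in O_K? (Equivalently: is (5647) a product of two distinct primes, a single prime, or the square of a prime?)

splits completely

d = 253 ≡ 1 (mod 4), so O_K = ℤ[(1+√253)/2] and disc(K) = d = 253.
Since gcd(5647, 253) = 1 the prime 5647 does not ramify.
(253/5647) = 253^2823 mod 5647 = 1, giving Legendre symbol 1.
(253/5647) = 1, so 5647 splits.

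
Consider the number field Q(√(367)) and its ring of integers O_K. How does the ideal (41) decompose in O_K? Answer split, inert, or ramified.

splits completely

Since 367 ≢ 1 mod 4, the ring of integers is ℤ[√367] with discriminant 4·367 = 1468.
41 ∤ 1468, so 41 is unramified.
Legendre symbol by Euler's criterion: (367/41) ≡ 367^20 ≡ 1 (mod 41), i.e. (367/41) = 1.
d is a quadratic residue mod p, hence 41 splits in O_K.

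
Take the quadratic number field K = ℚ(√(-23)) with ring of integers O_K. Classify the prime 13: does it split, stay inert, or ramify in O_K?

d = -23 ≡ 1 (mod 4), so O_K = ℤ[(1+√-23)/2] and disc(K) = d = -23.
disc(K) = -23 is not divisible by 13; 13 is unramified.
Legendre symbol by Euler's criterion: (-23/13) ≡ (-23)^6 ≡ 1 (mod 13), i.e. (-23/13) = 1.
Legendre symbol 1 ⇒ 13 is split.

split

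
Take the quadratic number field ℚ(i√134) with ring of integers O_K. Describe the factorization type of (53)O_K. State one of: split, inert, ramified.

split

Since -134 ≢ 1 mod 4, the ring of integers is ℤ[√-134] with discriminant 4·(-134) = -536.
Since gcd(53, -536) = 1 the prime 53 does not ramify.
Euler's criterion: (-134)^26 mod 53 = 1. Thus (-134|53) = 1.
Legendre symbol 1 ⇒ 53 is split.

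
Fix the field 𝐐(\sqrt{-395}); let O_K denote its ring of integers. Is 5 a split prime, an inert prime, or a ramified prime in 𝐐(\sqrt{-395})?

-395 mod 4 = 1, hence disc K = -395 and O_K = ℤ[(1+√-395)/2].
5 divides disc(K) = -395, so 5 ramifies.

ramifies in O_K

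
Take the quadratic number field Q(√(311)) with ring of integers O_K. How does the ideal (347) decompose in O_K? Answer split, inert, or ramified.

d = 311 ≡ 3 (mod 4), so O_K = ℤ[√311] and disc(K) = 4d = 1244.
disc(K) = 1244 is not divisible by 347; 347 is unramified.
(311/347) = 311^173 mod 347 = 346, giving Legendre symbol -1.
d is a non-residue mod p, hence 347 remains inert in O_K.

p is inert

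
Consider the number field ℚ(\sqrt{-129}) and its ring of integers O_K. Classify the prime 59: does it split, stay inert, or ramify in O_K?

d = -129 ≡ 3 (mod 4), so O_K = ℤ[√-129] and disc(K) = 4d = -516.
disc(K) = -516 is not divisible by 59; 59 is unramified.
Compute (-129/59) via Euler: 48^((59-1)/2) mod 59 = 1, so (-129/59) = 1.
(-129/59) = 1, so 59 splits.

split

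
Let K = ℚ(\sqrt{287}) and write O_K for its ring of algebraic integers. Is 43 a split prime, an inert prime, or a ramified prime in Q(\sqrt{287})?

remains prime (inert)

Since 287 ≢ 1 mod 4, the ring of integers is ℤ[√287] with discriminant 4·287 = 1148.
43 ∤ 1148, so 43 is unramified.
Legendre symbol by Euler's criterion: (287/43) ≡ 287^21 ≡ 42 (mod 43), i.e. (287/43) = -1.
(287/43) = -1, so 43 is inert.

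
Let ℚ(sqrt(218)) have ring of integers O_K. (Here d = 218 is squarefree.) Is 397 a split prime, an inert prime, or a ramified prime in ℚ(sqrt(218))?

d = 218 ≡ 2 (mod 4), so O_K = ℤ[√218] and disc(K) = 4d = 872.
Since gcd(397, 872) = 1 the prime 397 does not ramify.
Euler's criterion: 218^198 mod 397 = 1. Thus (218|397) = 1.
d is a quadratic residue mod p, hence 397 splits in O_K.

397 splits in O_K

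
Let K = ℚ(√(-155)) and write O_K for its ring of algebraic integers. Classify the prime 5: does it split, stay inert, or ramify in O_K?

-155 mod 4 = 1, hence disc K = -155 and O_K = ℤ[(1+√-155)/2].
disc(K) = -155 = 5·(-31), so p = 5 is ramified.

p ramifies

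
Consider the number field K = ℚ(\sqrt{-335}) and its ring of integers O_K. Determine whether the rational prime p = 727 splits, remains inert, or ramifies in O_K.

727 splits in O_K

d = -335 ≡ 1 (mod 4), so O_K = ℤ[(1+√-335)/2] and disc(K) = d = -335.
727 ∤ -335, so 727 is unramified.
Euler's criterion: (-335)^363 mod 727 = 1. Thus (-335|727) = 1.
Legendre symbol 1 ⇒ 727 is split.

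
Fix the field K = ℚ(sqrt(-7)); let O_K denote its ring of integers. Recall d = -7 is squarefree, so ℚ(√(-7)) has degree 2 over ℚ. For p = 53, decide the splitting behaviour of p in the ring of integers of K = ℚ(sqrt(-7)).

-7 mod 4 = 1, hence disc K = -7 and O_K = ℤ[(1+√-7)/2].
disc(K) = -7 is not divisible by 53; 53 is unramified.
Compute (-7/53) via Euler: 46^((53-1)/2) mod 53 = 1, so (-7/53) = 1.
(-7/53) = 1, so 53 splits.

split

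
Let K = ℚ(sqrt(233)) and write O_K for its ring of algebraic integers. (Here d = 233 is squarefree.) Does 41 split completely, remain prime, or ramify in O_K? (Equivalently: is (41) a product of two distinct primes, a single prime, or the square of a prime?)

Since 233 ≡ 1 mod 4, the ring of integers is ℤ[(1+√233)/2] with discriminant 233.
Since gcd(41, 233) = 1 the prime 41 does not ramify.
Legendre symbol by Euler's criterion: (233/41) ≡ 233^20 ≡ 40 (mod 41), i.e. (233/41) = -1.
(233/41) = -1, so 41 is inert.

41 remains inert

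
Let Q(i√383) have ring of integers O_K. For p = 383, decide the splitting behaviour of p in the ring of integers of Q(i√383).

ramified — (383) = 𝔭²

-383 mod 4 = 1, hence disc K = -383 and O_K = ℤ[(1+√-383)/2].
Ramification test: 383 | -383. The prime 383 ramifies in K.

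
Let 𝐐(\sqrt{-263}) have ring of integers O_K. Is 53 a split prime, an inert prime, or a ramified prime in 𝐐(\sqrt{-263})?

remains prime (inert)

d = -263 ≡ 1 (mod 4), so O_K = ℤ[(1+√-263)/2] and disc(K) = d = -263.
Since gcd(53, -263) = 1 the prime 53 does not ramify.
Compute (-263/53) via Euler: 2^((53-1)/2) mod 53 = 52, so (-263/53) = -1.
(-263/53) = -1, so 53 is inert.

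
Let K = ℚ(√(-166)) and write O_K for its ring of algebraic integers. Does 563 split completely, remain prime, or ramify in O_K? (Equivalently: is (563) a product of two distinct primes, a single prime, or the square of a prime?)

Since -166 ≢ 1 mod 4, the ring of integers is ℤ[√-166] with discriminant 4·(-166) = -664.
563 ∤ -664, so 563 is unramified.
Compute (-166/563) via Euler: 397^((563-1)/2) mod 563 = 562, so (-166/563) = -1.
Legendre symbol -1 ⇒ 563 is inert.

563 remains inert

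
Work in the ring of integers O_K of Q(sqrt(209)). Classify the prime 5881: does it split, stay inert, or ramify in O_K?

split

d = 209 ≡ 1 (mod 4), so O_K = ℤ[(1+√209)/2] and disc(K) = d = 209.
Since gcd(5881, 209) = 1 the prime 5881 does not ramify.
(209/5881) = 209^2940 mod 5881 = 1, giving Legendre symbol 1.
Legendre symbol 1 ⇒ 5881 is split.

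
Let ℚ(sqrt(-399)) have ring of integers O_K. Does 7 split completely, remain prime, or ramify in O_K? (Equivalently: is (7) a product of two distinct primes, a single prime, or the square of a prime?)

-399 mod 4 = 1, hence disc K = -399 and O_K = ℤ[(1+√-399)/2].
Ramification test: 7 | -399. The prime 7 ramifies in K.

ramified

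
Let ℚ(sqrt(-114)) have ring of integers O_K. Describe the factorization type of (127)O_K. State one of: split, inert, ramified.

127 splits in O_K

d = -114 ≡ 2 (mod 4), so O_K = ℤ[√-114] and disc(K) = 4d = -456.
Since gcd(127, -456) = 1 the prime 127 does not ramify.
Euler's criterion: (-114)^63 mod 127 = 1. Thus (-114|127) = 1.
d is a quadratic residue mod p, hence 127 splits in O_K.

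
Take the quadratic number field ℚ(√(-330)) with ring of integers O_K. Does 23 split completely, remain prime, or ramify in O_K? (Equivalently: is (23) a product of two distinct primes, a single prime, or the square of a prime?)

-330 mod 4 = 2, hence disc K = 4·(-330) = -1320 and O_K = ℤ[√-330].
Since gcd(23, -1320) = 1 the prime 23 does not ramify.
(-330/23) = 15^11 mod 23 = 22, giving Legendre symbol -1.
Legendre symbol -1 ⇒ 23 is inert.

p is inert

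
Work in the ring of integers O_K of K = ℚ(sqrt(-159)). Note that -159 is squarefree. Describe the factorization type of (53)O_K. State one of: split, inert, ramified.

d = -159 ≡ 1 (mod 4), so O_K = ℤ[(1+√-159)/2] and disc(K) = d = -159.
53 divides disc(K) = -159, so 53 ramifies.

53 is ramified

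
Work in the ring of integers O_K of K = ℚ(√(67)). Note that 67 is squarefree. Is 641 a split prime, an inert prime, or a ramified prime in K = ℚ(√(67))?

67 mod 4 = 3, hence disc K = 4·67 = 268 and O_K = ℤ[√67].
Since gcd(641, 268) = 1 the prime 641 does not ramify.
(67/641) = 67^320 mod 641 = 640, giving Legendre symbol -1.
Legendre symbol -1 ⇒ 641 is inert.

inert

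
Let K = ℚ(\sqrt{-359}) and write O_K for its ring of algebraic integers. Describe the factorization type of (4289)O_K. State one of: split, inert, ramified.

-359 mod 4 = 1, hence disc K = -359 and O_K = ℤ[(1+√-359)/2].
4289 ∤ -359, so 4289 is unramified.
Compute (-359/4289) via Euler: 3930^((4289-1)/2) mod 4289 = 1, so (-359/4289) = 1.
d is a quadratic residue mod p, hence 4289 splits in O_K.

split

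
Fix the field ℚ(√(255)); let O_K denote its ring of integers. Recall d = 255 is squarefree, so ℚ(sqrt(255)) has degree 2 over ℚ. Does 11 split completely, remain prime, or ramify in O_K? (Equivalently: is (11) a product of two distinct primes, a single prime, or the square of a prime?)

d = 255 ≡ 3 (mod 4), so O_K = ℤ[√255] and disc(K) = 4d = 1020.
11 ∤ 1020, so 11 is unramified.
Legendre symbol by Euler's criterion: (255/11) ≡ 255^5 ≡ 10 (mod 11), i.e. (255/11) = -1.
Legendre symbol -1 ⇒ 11 is inert.

remains prime (inert)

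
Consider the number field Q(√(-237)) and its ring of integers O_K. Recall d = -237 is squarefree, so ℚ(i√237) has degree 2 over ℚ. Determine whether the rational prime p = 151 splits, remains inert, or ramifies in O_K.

d = -237 ≡ 3 (mod 4), so O_K = ℤ[√-237] and disc(K) = 4d = -948.
Since gcd(151, -948) = 1 the prime 151 does not ramify.
Euler's criterion: (-237)^75 mod 151 = 150. Thus (-237|151) = -1.
Legendre symbol -1 ⇒ 151 is inert.

p is inert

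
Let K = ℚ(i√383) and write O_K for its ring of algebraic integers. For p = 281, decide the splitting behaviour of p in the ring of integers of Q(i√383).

281 remains inert

-383 mod 4 = 1, hence disc K = -383 and O_K = ℤ[(1+√-383)/2].
disc(K) = -383 is not divisible by 281; 281 is unramified.
Compute (-383/281) via Euler: 179^((281-1)/2) mod 281 = 280, so (-383/281) = -1.
(-383/281) = -1, so 281 is inert.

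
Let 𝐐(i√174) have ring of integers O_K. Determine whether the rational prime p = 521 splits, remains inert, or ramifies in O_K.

d = -174 ≡ 2 (mod 4), so O_K = ℤ[√-174] and disc(K) = 4d = -696.
521 ∤ -696, so 521 is unramified.
Euler's criterion: (-174)^260 mod 521 = 520. Thus (-174|521) = -1.
Legendre symbol -1 ⇒ 521 is inert.

p is inert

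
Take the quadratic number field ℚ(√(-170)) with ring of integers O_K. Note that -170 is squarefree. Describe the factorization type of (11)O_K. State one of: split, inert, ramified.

d = -170 ≡ 2 (mod 4), so O_K = ℤ[√-170] and disc(K) = 4d = -680.
Since gcd(11, -680) = 1 the prime 11 does not ramify.
(-170/11) = 6^5 mod 11 = 10, giving Legendre symbol -1.
d is a non-residue mod p, hence 11 remains inert in O_K.

11 remains inert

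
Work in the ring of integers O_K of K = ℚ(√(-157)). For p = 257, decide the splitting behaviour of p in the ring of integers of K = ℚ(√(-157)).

Since -157 ≢ 1 mod 4, the ring of integers is ℤ[√-157] with discriminant 4·(-157) = -628.
Since gcd(257, -628) = 1 the prime 257 does not ramify.
Compute (-157/257) via Euler: 100^((257-1)/2) mod 257 = 1, so (-157/257) = 1.
d is a quadratic residue mod p, hence 257 splits in O_K.

257 splits in O_K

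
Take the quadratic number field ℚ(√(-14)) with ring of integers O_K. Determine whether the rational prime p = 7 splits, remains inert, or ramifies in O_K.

d = -14 ≡ 2 (mod 4), so O_K = ℤ[√-14] and disc(K) = 4d = -56.
Ramification test: 7 | -56. The prime 7 ramifies in K.

ramified — (7) = 𝔭²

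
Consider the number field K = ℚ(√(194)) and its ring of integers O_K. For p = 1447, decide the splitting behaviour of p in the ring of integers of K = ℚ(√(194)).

194 mod 4 = 2, hence disc K = 4·194 = 776 and O_K = ℤ[√194].
disc(K) = 776 is not divisible by 1447; 1447 is unramified.
Legendre symbol by Euler's criterion: (194/1447) ≡ 194^723 ≡ 1 (mod 1447), i.e. (194/1447) = 1.
(194/1447) = 1, so 1447 splits.

split — (1447) = 𝔭₁𝔭₂ with 𝔭₁ ≠ 𝔭₂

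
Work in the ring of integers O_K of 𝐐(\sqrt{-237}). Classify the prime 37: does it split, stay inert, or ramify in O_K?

Since -237 ≢ 1 mod 4, the ring of integers is ℤ[√-237] with discriminant 4·(-237) = -948.
37 ∤ -948, so 37 is unramified.
(-237/37) = 22^18 mod 37 = 36, giving Legendre symbol -1.
d is a non-residue mod p, hence 37 remains inert in O_K.

37 remains inert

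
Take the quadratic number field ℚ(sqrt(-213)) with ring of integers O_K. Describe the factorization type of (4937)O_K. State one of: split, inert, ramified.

4937 remains inert

Since -213 ≢ 1 mod 4, the ring of integers is ℤ[√-213] with discriminant 4·(-213) = -852.
4937 ∤ -852, so 4937 is unramified.
(-213/4937) = 4724^2468 mod 4937 = 4936, giving Legendre symbol -1.
Legendre symbol -1 ⇒ 4937 is inert.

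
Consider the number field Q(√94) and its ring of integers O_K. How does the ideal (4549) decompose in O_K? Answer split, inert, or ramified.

inert

d = 94 ≡ 2 (mod 4), so O_K = ℤ[√94] and disc(K) = 4d = 376.
disc(K) = 376 is not divisible by 4549; 4549 is unramified.
(94/4549) = 94^2274 mod 4549 = 4548, giving Legendre symbol -1.
(94/4549) = -1, so 4549 is inert.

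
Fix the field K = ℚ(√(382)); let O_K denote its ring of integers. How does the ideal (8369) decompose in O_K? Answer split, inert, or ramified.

Since 382 ≢ 1 mod 4, the ring of integers is ℤ[√382] with discriminant 4·382 = 1528.
Since gcd(8369, 1528) = 1 the prime 8369 does not ramify.
Compute (382/8369) via Euler: 382^((8369-1)/2) mod 8369 = 1, so (382/8369) = 1.
(382/8369) = 1, so 8369 splits.

split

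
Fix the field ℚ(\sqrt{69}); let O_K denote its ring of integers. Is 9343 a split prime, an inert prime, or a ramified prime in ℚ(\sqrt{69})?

d = 69 ≡ 1 (mod 4), so O_K = ℤ[(1+√69)/2] and disc(K) = d = 69.
disc(K) = 69 is not divisible by 9343; 9343 is unramified.
(69/9343) = 69^4671 mod 9343 = 9342, giving Legendre symbol -1.
(69/9343) = -1, so 9343 is inert.

inert — (9343) stays prime in O_K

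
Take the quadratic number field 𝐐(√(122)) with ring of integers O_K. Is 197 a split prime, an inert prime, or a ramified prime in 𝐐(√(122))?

remains prime (inert)

122 mod 4 = 2, hence disc K = 4·122 = 488 and O_K = ℤ[√122].
disc(K) = 488 is not divisible by 197; 197 is unramified.
Legendre symbol by Euler's criterion: (122/197) ≡ 122^98 ≡ 196 (mod 197), i.e. (122/197) = -1.
Legendre symbol -1 ⇒ 197 is inert.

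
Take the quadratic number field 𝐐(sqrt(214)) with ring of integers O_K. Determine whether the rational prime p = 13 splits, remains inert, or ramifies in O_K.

Since 214 ≢ 1 mod 4, the ring of integers is ℤ[√214] with discriminant 4·214 = 856.
13 ∤ 856, so 13 is unramified.
(214/13) = 6^6 mod 13 = 12, giving Legendre symbol -1.
(214/13) = -1, so 13 is inert.

inert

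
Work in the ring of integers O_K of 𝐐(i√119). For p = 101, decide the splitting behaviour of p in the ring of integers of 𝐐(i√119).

p is inert

d = -119 ≡ 1 (mod 4), so O_K = ℤ[(1+√-119)/2] and disc(K) = d = -119.
Since gcd(101, -119) = 1 the prime 101 does not ramify.
Euler's criterion: (-119)^50 mod 101 = 100. Thus (-119|101) = -1.
Legendre symbol -1 ⇒ 101 is inert.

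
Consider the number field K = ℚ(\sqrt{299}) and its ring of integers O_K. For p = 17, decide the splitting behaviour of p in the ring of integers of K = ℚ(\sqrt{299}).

Since 299 ≢ 1 mod 4, the ring of integers is ℤ[√299] with discriminant 4·299 = 1196.
Since gcd(17, 1196) = 1 the prime 17 does not ramify.
Legendre symbol by Euler's criterion: (299/17) ≡ 299^8 ≡ 16 (mod 17), i.e. (299/17) = -1.
d is a non-residue mod p, hence 17 remains inert in O_K.

inert — (17) stays prime in O_K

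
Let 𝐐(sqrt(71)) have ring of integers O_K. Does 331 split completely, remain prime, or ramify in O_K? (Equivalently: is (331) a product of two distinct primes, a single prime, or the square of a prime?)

splits completely

d = 71 ≡ 3 (mod 4), so O_K = ℤ[√71] and disc(K) = 4d = 284.
Since gcd(331, 284) = 1 the prime 331 does not ramify.
Euler's criterion: 71^165 mod 331 = 1. Thus (71|331) = 1.
(71/331) = 1, so 331 splits.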